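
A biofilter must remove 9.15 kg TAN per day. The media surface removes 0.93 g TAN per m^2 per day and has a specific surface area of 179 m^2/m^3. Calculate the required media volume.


A = 9.15*1000 / 0.93 = 9838.7097 m^2
V = 9838.7097 / 179 = 54.9649

54.9649 m^3


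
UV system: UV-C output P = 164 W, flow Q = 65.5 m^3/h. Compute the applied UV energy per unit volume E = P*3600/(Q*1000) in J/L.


Energy delivered per hour = 164 W * 3600 s = 590400 J/h
Volume treated per hour = 65.5 m^3/h * 1000 = 65500 L/h
dose = 590400 / 65500 = 9.01374 J/L

9.01374 J/L


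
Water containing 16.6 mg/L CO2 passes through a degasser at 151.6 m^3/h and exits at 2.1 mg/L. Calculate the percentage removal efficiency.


CO2_out / CO2_in = 2.1 / 16.6 = 0.12650602
Fraction remaining = 0.12650602
efficiency = (1 - 0.12650602) * 100 = 87.3494 %

87.3494 %


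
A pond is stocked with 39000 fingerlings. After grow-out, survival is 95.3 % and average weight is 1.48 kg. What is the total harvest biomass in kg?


Survivors = 39000 * 95.3/100 = 37167 fish
Harvest biomass = survivors * W_f = 37167 * 1.48 = 55007.16 kg

55007.16 kg


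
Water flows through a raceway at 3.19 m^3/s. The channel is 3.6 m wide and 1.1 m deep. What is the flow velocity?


Cross-sectional area = W * d = 3.6 * 1.1 = 3.96 m^2
Velocity = Q / A = 3.19 / 3.96 = 0.805556 m/s

0.805556 m/s


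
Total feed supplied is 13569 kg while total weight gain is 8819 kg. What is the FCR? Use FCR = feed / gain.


FCR = feed consumed / weight gained
FCR = 13569 kg / 8819 kg = 1.53861

1.53861


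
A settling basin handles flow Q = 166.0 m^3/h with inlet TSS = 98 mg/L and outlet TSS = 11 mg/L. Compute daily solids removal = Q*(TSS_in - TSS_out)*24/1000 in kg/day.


Concentration drop: TSS_in - TSS_out = 98 - 11 = 87 mg/L
Hourly solids removed = Q * dTSS = 166.0 m^3/h * 87 mg/L = 14442 g/h  (m^3/h * mg/L = g/h)
Daily solids removed = 14442 * 24 = 346608 g/day
Convert g to kg: 346608 / 1000 = 346.608 kg/day

346.608 kg/day


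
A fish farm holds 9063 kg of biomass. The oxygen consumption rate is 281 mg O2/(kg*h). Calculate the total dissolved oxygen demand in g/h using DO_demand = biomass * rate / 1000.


Total O2 consumption (mg/h) = 9063 kg * 281 mg/(kg*h) = 2546703 mg/h
Convert to g/h: 2546703 / 1000 = 2546.703 g/h

2546.703 g/h


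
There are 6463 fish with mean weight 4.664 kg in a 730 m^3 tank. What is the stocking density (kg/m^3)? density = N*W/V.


Total biomass = 6463 fish * 4.664 kg = 30143.432 kg
Density = total biomass / volume = 30143.432 / 730 = 41.2924 kg/m^3

41.2924 kg/m^3


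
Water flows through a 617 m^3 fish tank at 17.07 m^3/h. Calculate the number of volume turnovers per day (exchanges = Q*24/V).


Daily flow volume = 17.07 m^3/h * 24 h = 409.68 m^3/day
Exchanges = daily flow / tank volume = 409.68 / 617 = 0.663987 exchanges/day

0.663987 exchanges/day


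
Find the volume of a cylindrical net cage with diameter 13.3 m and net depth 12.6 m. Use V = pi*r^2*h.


r = d/2 = 13.3/2 = 6.65 m
Base area = pi*r^2 = pi*6.65^2 = 138.92908 m^2
Volume = 138.92908 * 12.6 = 1750.51 m^3

1750.51 m^3


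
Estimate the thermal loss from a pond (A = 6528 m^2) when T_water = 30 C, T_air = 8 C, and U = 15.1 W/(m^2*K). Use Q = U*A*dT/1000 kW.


Temperature difference dT = 30 - 8 = 22 K
Heat loss (W) = U * A * dT = 15.1 * 6528 * 22 = 2168601.6 W
Convert to kW: 2168601.6 / 1000 = 2168.6016 kW

2168.6016 kW


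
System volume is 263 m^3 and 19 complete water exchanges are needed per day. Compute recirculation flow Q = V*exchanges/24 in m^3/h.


Daily recirculation volume = 263 m^3 * 19 = 4997 m^3/day
Flow rate Q = daily volume / 24 h = 4997 / 24 = 208.208 m^3/h

208.208 m^3/h


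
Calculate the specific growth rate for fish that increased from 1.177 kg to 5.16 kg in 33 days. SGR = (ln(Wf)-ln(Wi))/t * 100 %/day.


ln(W_f) = ln(5.16) = 1.6409366
ln(W_i) = ln(1.177) = 0.16296883
ln(W_f) - ln(W_i) = 1.6409366 - 0.16296883 = 1.4779678
SGR = 1.4779678 / 33 * 100 = 4.47869 %/day

4.47869 %/day


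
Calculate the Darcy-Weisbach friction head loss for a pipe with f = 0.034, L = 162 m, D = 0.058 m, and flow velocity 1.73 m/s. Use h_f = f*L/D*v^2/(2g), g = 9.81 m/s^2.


v^2 = 1.73^2 = 2.9929 m^2/s^2
L/D = 162/0.058 = 2793.1034
h_f = f*(L/D)*v^2/(2g) = 0.034 * 2793.1034 * 2.9929 / 19.62 = 14.4864 m

14.4864 m


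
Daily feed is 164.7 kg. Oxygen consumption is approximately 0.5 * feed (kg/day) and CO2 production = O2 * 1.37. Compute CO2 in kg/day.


O2 = 164.7 * 0.5 = 82.35
CO2 = 82.35 * 1.37 = 112.8195

112.8195 kg/day


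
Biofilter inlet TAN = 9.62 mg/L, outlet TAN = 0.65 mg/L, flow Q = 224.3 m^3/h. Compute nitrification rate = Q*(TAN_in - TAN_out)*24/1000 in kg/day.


Concentration drop: TAN_in - TAN_out = 9.62 - 0.65 = 8.97 mg/L
Hourly TAN removed = Q * dTAN = 224.3 m^3/h * 8.97 mg/L = 2011.971 g/h  (m^3/h * mg/L = g/h)
Daily TAN removed = 2011.971 * 24 = 48287.304 g/day
Convert to kg/day: 48287.304 / 1000 = 48.287304 kg/day

48.287304 kg/day


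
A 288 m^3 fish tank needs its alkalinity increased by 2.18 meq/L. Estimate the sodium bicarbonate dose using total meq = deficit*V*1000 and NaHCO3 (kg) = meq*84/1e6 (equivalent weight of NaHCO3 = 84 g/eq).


Tank volume in L = 288 m^3 * 1000 = 288000 L
Total meq required = 2.18 meq/L * 288000 L = 627840 meq
NaHCO3 mass = 627840 meq * 84 mg/meq / 1e6 = 52.7386 kg

52.7386 kg


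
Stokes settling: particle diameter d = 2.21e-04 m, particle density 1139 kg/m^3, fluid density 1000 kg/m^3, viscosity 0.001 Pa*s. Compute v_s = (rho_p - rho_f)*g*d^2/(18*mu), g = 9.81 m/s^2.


Density difference: rho_p - rho_f = 1139 - 1000 = 139 kg/m^3
d^2 = (2.21e-04)^2 = 4.8841e-08 m^2
Numerator = (rho_p - rho_f) * g * d^2 = 139 * 9.81 * 4.8841e-08 = 6.6599099e-05
Denominator = 18 * mu = 18 * 0.001 = 0.018
v_s = 6.6599099e-05 / 0.018 = 0.00369995 m/s
Check: Re = rho_f * v_s * d / mu = 1000 * 0.00369995 * 2.21e-04 / 0.001 = 0.818 < 1, so Stokes' law applies.

0.00369995 m/s


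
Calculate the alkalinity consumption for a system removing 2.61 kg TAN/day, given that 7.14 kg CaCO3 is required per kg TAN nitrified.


Alkalinity factor: 7.14 kg CaCO3 consumed per kg TAN nitrified
alk = 2.61 kg TAN * 7.14 = 18.6354 kg CaCO3/day

18.6354 kg CaCO3/day


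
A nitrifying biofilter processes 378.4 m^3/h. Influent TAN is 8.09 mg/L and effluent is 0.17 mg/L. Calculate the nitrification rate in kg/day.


Concentration drop: TAN_in - TAN_out = 8.09 - 0.17 = 7.92 mg/L
Hourly TAN removed = Q * dTAN = 378.4 m^3/h * 7.92 mg/L = 2996.928 g/h  (m^3/h * mg/L = g/h)
Daily TAN removed = 2996.928 * 24 = 71926.272 g/day
Convert to kg/day: 71926.272 / 1000 = 71.926272 kg/day

71.926272 kg/day


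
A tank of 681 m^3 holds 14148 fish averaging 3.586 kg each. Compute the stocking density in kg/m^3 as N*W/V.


Total biomass = 14148 fish * 3.586 kg = 50734.728 kg
Density = total biomass / volume = 50734.728 / 681 = 74.5003 kg/m^3

74.5003 kg/m^3


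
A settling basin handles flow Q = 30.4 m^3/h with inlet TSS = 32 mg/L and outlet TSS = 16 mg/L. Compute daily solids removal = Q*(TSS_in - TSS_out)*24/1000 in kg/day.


Concentration drop: TSS_in - TSS_out = 32 - 16 = 16 mg/L
Hourly solids removed = Q * dTSS = 30.4 m^3/h * 16 mg/L = 486.4 g/h  (m^3/h * mg/L = g/h)
Daily solids removed = 486.4 * 24 = 11673.6 g/day
Convert g to kg: 11673.6 / 1000 = 11.6736 kg/day

11.6736 kg/day


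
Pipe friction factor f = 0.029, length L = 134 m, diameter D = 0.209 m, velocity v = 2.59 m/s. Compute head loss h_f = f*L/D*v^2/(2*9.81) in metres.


v^2 = 2.59^2 = 6.7081 m^2/s^2
L/D = 134/0.209 = 641.14833
h_f = f*(L/D)*v^2/(2g) = 0.029 * 641.14833 * 6.7081 / 19.62 = 6.35707 m

6.35707 m


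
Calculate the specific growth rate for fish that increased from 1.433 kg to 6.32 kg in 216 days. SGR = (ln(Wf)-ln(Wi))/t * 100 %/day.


ln(W_f) = ln(6.32) = 1.8437192
ln(W_i) = ln(1.433) = 0.35977015
ln(W_f) - ln(W_i) = 1.8437192 - 0.35977015 = 1.4839491
SGR = 1.4839491 / 216 * 100 = 0.687013 %/day

0.687013 %/day


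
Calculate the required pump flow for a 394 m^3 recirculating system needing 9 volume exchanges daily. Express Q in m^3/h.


Daily recirculation volume = 394 m^3 * 9 = 3546 m^3/day
Flow rate Q = daily volume / 24 h = 3546 / 24 = 147.75 m^3/h

147.75 m^3/h


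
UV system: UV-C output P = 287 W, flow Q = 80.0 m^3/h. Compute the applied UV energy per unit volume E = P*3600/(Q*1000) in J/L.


Energy delivered per hour = 287 W * 3600 s = 1033200 J/h
Volume treated per hour = 80.0 m^3/h * 1000 = 80000 L/h
dose = 1033200 / 80000 = 12.915 J/L

12.915 J/L


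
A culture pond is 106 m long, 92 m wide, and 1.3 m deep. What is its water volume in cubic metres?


Base area = L * W = 106 * 92 = 9752 m^2
Volume = area * depth = 9752 * 1.3 = 12677.6 m^3

12677.6 m^3


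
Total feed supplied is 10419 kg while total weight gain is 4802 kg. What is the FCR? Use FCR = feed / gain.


FCR = feed consumed / weight gained
FCR = 10419 kg / 4802 kg = 2.16972

2.16972


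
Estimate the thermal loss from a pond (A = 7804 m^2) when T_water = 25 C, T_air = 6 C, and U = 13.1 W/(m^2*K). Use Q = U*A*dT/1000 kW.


Temperature difference dT = 25 - 6 = 19 K
Heat loss (W) = U * A * dT = 13.1 * 7804 * 19 = 1942415.6 W
Convert to kW: 1942415.6 / 1000 = 1942.4156 kW

1942.4156 kW


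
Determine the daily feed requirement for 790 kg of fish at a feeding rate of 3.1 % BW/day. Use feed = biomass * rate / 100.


Feeding rate fraction = 3.1% / 100 = 0.031
Daily feed = 790 kg * 0.031 = 24.49 kg/day

24.49 kg/day


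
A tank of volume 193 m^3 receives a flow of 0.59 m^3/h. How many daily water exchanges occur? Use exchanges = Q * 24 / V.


Daily flow volume = 0.59 m^3/h * 24 h = 14.16 m^3/day
Exchanges = daily flow / tank volume = 14.16 / 193 = 0.0733679 exchanges/day

0.0733679 exchanges/day


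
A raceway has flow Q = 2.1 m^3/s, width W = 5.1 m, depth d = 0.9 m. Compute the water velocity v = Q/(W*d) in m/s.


Cross-sectional area = W * d = 5.1 * 0.9 = 4.59 m^2
Velocity = Q / A = 2.1 / 4.59 = 0.457516 m/s

0.457516 m/s


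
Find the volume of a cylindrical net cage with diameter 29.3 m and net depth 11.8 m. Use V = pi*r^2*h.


r = d/2 = 29.3/2 = 14.65 m
Base area = pi*r^2 = pi*14.65^2 = 674.25647 m^2
Volume = 674.25647 * 11.8 = 7956.23 m^3

7956.23 m^3


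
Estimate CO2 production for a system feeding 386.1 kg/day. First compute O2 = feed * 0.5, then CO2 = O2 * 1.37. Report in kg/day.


O2 = 386.1 * 0.5 = 193.05
CO2 = 193.05 * 1.37 = 264.4785

264.4785 kg/day


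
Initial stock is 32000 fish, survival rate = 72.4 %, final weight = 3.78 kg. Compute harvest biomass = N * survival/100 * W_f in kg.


Survivors = 32000 * 72.4/100 = 23168 fish
Harvest biomass = survivors * W_f = 23168 * 3.78 = 87575.04 kg

87575.04 kg


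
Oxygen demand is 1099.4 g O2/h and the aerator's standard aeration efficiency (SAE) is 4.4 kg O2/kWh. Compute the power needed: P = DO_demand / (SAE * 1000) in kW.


SAE in g O2/kWh = 4.4 * 1000 = 4400 g/kWh
P = DO_demand / SAE_g = 1099.4 / 4400 = 0.249864 kW

0.249864 kW


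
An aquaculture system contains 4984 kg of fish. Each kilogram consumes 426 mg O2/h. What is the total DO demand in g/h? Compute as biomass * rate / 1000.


Total O2 consumption (mg/h) = 4984 kg * 426 mg/(kg*h) = 2123184 mg/h
Convert to g/h: 2123184 / 1000 = 2123.184 g/h

2123.184 g/h


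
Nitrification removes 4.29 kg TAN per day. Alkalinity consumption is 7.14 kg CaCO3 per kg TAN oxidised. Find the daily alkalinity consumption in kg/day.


Alkalinity factor: 7.14 kg CaCO3 consumed per kg TAN nitrified
alk = 4.29 kg TAN * 7.14 = 30.6306 kg CaCO3/day

30.6306 kg CaCO3/day


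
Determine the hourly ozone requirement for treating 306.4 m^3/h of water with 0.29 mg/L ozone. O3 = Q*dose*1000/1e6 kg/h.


O3 demand (mg/h) = Q * dose * 1000 = 306.4 * 0.29 * 1000 = 88856 mg/h
Convert mg to kg: 88856 / 1e6 = 0.088856 kg/h

0.088856 kg/h


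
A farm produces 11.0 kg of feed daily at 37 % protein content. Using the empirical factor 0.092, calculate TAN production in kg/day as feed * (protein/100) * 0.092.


Protein in feed = 11.0 * 37/100 = 4.07 kg/day
TAN = protein * 0.092 = 4.07 * 0.092 = 0.37444 kg/day

0.37444 kg/day


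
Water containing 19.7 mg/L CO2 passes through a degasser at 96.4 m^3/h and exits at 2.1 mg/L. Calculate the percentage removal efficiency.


CO2_out / CO2_in = 2.1 / 19.7 = 0.10659898
Fraction remaining = 0.10659898
efficiency = (1 - 0.10659898) * 100 = 89.3401 %

89.3401 %


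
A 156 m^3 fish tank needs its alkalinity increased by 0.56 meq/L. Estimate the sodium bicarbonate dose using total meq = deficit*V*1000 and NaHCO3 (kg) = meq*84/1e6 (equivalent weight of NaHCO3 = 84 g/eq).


Tank volume in L = 156 m^3 * 1000 = 156000 L
Total meq required = 0.56 meq/L * 156000 L = 87360 meq
NaHCO3 mass = 87360 meq * 84 mg/meq / 1e6 = 7.33824 kg

7.33824 kg


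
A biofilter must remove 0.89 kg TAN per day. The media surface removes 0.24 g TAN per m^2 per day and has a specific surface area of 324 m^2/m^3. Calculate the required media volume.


A = 0.89*1000 / 0.24 = 3708.3333 m^2
V = 3708.3333 / 324 = 11.4455

11.4455 m^3


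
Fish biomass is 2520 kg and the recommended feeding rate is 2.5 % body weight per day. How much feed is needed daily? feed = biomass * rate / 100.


Feeding rate fraction = 2.5% / 100 = 0.025
Daily feed = 2520 kg * 0.025 = 63 kg/day

63 kg/day


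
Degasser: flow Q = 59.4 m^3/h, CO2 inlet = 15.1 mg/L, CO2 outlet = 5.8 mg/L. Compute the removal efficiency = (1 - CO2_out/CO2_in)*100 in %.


CO2_out / CO2_in = 5.8 / 15.1 = 0.38410596
Fraction remaining = 0.38410596
efficiency = (1 - 0.38410596) * 100 = 61.5894 %

61.5894 %


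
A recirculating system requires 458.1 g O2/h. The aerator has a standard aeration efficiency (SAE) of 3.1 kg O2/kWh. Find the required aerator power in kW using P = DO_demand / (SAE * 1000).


SAE in g O2/kWh = 3.1 * 1000 = 3100 g/kWh
P = DO_demand / SAE_g = 458.1 / 3100 = 0.147774 kW

0.147774 kW


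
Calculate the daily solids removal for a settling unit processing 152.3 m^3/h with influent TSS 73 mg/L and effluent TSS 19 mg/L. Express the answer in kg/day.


Concentration drop: TSS_in - TSS_out = 73 - 19 = 54 mg/L
Hourly solids removed = Q * dTSS = 152.3 m^3/h * 54 mg/L = 8224.2 g/h  (m^3/h * mg/L = g/h)
Daily solids removed = 8224.2 * 24 = 197380.8 g/day
Convert g to kg: 197380.8 / 1000 = 197.3808 kg/day

197.3808 kg/day


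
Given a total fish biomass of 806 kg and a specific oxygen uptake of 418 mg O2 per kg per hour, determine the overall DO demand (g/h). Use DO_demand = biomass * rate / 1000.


Total O2 consumption (mg/h) = 806 kg * 418 mg/(kg*h) = 336908 mg/h
Convert to g/h: 336908 / 1000 = 336.908 g/h

336.908 g/h


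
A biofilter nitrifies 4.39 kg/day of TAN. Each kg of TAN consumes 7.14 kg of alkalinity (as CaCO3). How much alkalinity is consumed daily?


Alkalinity factor: 7.14 kg CaCO3 consumed per kg TAN nitrified
alk = 4.39 kg TAN * 7.14 = 31.3446 kg CaCO3/day

31.3446 kg CaCO3/day


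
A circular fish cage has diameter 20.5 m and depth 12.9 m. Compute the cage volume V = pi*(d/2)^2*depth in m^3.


r = d/2 = 20.5/2 = 10.25 m
Base area = pi*r^2 = pi*10.25^2 = 330.06358 m^2
Volume = 330.06358 * 12.9 = 4257.82 m^3

4257.82 m^3


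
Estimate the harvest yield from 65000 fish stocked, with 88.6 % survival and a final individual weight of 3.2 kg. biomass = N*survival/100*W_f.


Survivors = 65000 * 88.6/100 = 57590 fish
Harvest biomass = survivors * W_f = 57590 * 3.2 = 184288 kg

184288 kg


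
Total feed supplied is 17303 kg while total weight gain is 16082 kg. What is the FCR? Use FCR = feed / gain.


FCR = feed consumed / weight gained
FCR = 17303 kg / 16082 kg = 1.07592

1.07592


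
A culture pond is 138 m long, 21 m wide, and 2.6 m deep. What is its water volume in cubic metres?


Base area = L * W = 138 * 21 = 2898 m^2
Volume = area * depth = 2898 * 2.6 = 7534.8 m^3

7534.8 m^3


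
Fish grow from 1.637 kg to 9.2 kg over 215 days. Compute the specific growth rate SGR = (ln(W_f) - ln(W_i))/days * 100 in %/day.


ln(W_f) = ln(9.2) = 2.2192035
ln(W_i) = ln(1.637) = 0.4928653
ln(W_f) - ln(W_i) = 2.2192035 - 0.4928653 = 1.7263382
SGR = 1.7263382 / 215 * 100 = 0.802948 %/day

0.802948 %/day


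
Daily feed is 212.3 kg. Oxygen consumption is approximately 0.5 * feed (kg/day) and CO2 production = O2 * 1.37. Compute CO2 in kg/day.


O2 = 212.3 * 0.5 = 106.15
CO2 = 106.15 * 1.37 = 145.4255

145.4255 kg/day


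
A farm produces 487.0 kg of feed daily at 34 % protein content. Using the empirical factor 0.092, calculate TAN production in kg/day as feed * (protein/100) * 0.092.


Protein in feed = 487.0 * 34/100 = 165.58 kg/day
TAN = protein * 0.092 = 165.58 * 0.092 = 15.23336 kg/day

15.23336 kg/day


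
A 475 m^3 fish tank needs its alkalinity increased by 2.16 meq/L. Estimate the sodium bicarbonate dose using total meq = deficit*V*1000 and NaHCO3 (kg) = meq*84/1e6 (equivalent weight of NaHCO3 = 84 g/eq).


Tank volume in L = 475 m^3 * 1000 = 475000 L
Total meq required = 2.16 meq/L * 475000 L = 1026000 meq
NaHCO3 mass = 1026000 meq * 84 mg/meq / 1e6 = 86.184 kg

86.184 kg


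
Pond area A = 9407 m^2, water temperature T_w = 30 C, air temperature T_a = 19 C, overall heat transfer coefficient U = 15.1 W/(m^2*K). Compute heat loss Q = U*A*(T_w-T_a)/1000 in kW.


Temperature difference dT = 30 - 19 = 11 K
Heat loss (W) = U * A * dT = 15.1 * 9407 * 11 = 1562502.7 W
Convert to kW: 1562502.7 / 1000 = 1562.5027 kW

1562.5027 kW


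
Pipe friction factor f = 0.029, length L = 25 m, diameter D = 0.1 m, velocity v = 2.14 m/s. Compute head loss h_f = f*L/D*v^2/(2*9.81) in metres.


v^2 = 2.14^2 = 4.5796 m^2/s^2
L/D = 25/0.1 = 250
h_f = f*(L/D)*v^2/(2g) = 0.029 * 250 * 4.5796 / 19.62 = 1.69226 m

1.69226 m


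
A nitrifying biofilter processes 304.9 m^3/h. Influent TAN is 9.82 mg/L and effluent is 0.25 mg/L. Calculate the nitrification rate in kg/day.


Concentration drop: TAN_in - TAN_out = 9.82 - 0.25 = 9.57 mg/L
Hourly TAN removed = Q * dTAN = 304.9 m^3/h * 9.57 mg/L = 2917.893 g/h  (m^3/h * mg/L = g/h)
Daily TAN removed = 2917.893 * 24 = 70029.432 g/day
Convert to kg/day: 70029.432 / 1000 = 70.029432 kg/day

70.029432 kg/day


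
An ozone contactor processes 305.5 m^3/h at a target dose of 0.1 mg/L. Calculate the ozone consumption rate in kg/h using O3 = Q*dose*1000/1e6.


O3 demand (mg/h) = Q * dose * 1000 = 305.5 * 0.1 * 1000 = 30550 mg/h
Convert mg to kg: 30550 / 1e6 = 0.03055 kg/h

0.03055 kg/h


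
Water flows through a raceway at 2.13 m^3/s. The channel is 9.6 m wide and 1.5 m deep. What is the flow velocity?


Cross-sectional area = W * d = 9.6 * 1.5 = 14.4 m^2
Velocity = Q / A = 2.13 / 14.4 = 0.147917 m/s

0.147917 m/s


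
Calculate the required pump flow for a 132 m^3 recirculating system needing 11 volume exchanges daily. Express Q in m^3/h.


Daily recirculation volume = 132 m^3 * 11 = 1452 m^3/day
Flow rate Q = daily volume / 24 h = 1452 / 24 = 60.5 m^3/h

60.5 m^3/h


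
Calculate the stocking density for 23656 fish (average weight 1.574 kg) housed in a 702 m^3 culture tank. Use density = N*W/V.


Total biomass = 23656 fish * 1.574 kg = 37234.544 kg
Density = total biomass / volume = 37234.544 / 702 = 53.0407 kg/m^3

53.0407 kg/m^3


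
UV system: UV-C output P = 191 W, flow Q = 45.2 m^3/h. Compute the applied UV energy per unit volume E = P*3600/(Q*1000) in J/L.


Energy delivered per hour = 191 W * 3600 s = 687600 J/h
Volume treated per hour = 45.2 m^3/h * 1000 = 45200 L/h
dose = 687600 / 45200 = 15.2124 J/L

15.2124 J/L


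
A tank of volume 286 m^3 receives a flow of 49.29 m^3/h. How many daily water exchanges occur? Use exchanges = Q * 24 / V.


Daily flow volume = 49.29 m^3/h * 24 h = 1182.96 m^3/day
Exchanges = daily flow / tank volume = 1182.96 / 286 = 4.13622 exchanges/day

4.13622 exchanges/day


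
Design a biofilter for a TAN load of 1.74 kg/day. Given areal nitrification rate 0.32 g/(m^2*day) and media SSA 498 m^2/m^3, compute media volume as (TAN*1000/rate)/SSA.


A = 1.74*1000 / 0.32 = 5437.5 m^2
V = 5437.5 / 498 = 10.9187

10.9187 m^3


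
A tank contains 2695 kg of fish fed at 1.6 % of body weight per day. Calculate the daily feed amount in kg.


Feeding rate fraction = 1.6% / 100 = 0.016
Daily feed = 2695 kg * 0.016 = 43.12 kg/day

43.12 kg/day


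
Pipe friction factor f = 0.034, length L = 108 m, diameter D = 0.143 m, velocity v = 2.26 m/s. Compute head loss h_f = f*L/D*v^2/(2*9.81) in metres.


v^2 = 2.26^2 = 5.1076 m^2/s^2
L/D = 108/0.143 = 755.24476
h_f = f*(L/D)*v^2/(2g) = 0.034 * 755.24476 * 5.1076 / 19.62 = 6.68474 m

6.68474 m


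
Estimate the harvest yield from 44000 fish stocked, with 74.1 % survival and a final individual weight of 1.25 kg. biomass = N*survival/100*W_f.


Survivors = 44000 * 74.1/100 = 32604 fish
Harvest biomass = survivors * W_f = 32604 * 1.25 = 40755 kg

40755 kg


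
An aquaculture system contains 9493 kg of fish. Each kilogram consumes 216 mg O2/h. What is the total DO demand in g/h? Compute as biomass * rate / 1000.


Total O2 consumption (mg/h) = 9493 kg * 216 mg/(kg*h) = 2050488 mg/h
Convert to g/h: 2050488 / 1000 = 2050.488 g/h

2050.488 g/h


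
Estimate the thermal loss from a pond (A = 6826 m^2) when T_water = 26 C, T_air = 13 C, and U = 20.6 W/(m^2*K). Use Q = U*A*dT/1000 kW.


Temperature difference dT = 26 - 13 = 13 K
Heat loss (W) = U * A * dT = 20.6 * 6826 * 13 = 1828002.8 W
Convert to kW: 1828002.8 / 1000 = 1828.0028 kW

1828.0028 kW


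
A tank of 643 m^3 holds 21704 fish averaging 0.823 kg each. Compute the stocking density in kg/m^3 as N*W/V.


Total biomass = 21704 fish * 0.823 kg = 17862.392 kg
Density = total biomass / volume = 17862.392 / 643 = 27.7798 kg/m^3

27.7798 kg/m^3


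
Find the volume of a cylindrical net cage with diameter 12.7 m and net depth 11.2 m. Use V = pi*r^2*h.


r = d/2 = 12.7/2 = 6.35 m
Base area = pi*r^2 = pi*6.35^2 = 126.67687 m^2
Volume = 126.67687 * 11.2 = 1418.78 m^3

1418.78 m^3


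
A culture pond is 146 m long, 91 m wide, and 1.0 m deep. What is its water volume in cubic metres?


Base area = L * W = 146 * 91 = 13286 m^2
Volume = area * depth = 13286 * 1.0 = 13286 m^3

13286 m^3


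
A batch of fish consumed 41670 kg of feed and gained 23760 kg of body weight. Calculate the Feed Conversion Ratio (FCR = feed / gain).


FCR = feed consumed / weight gained
FCR = 41670 kg / 23760 kg = 1.75379

1.75379


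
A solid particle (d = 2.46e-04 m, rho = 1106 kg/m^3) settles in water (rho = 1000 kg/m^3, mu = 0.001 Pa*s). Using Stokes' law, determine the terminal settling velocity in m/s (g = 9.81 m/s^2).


Density difference: rho_p - rho_f = 1106 - 1000 = 106 kg/m^3
d^2 = (2.46e-04)^2 = 6.0516e-08 m^2
Numerator = (rho_p - rho_f) * g * d^2 = 106 * 9.81 * 6.0516e-08 = 6.2928168e-05
Denominator = 18 * mu = 18 * 0.001 = 0.018
v_s = 6.2928168e-05 / 0.018 = 0.00349601 m/s
Check: Re = rho_f * v_s * d / mu = 1000 * 0.00349601 * 2.46e-04 / 0.001 = 0.86 < 1, so Stokes' law applies.

0.00349601 m/s


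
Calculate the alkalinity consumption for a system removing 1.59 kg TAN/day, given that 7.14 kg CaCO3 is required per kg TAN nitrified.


Alkalinity factor: 7.14 kg CaCO3 consumed per kg TAN nitrified
alk = 1.59 kg TAN * 7.14 = 11.3526 kg CaCO3/day

11.3526 kg CaCO3/day


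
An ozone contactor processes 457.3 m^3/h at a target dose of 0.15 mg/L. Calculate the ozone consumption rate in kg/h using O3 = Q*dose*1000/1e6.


O3 demand (mg/h) = Q * dose * 1000 = 457.3 * 0.15 * 1000 = 68595 mg/h
Convert mg to kg: 68595 / 1e6 = 0.068595 kg/h

0.068595 kg/h


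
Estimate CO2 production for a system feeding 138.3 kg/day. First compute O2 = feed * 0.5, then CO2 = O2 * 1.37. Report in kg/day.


O2 = 138.3 * 0.5 = 69.15
CO2 = 69.15 * 1.37 = 94.7355

94.7355 kg/day


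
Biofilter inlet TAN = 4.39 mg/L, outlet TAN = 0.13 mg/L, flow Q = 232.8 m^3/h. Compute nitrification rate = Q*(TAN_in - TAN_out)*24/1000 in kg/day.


Concentration drop: TAN_in - TAN_out = 4.39 - 0.13 = 4.26 mg/L
Hourly TAN removed = Q * dTAN = 232.8 m^3/h * 4.26 mg/L = 991.728 g/h  (m^3/h * mg/L = g/h)
Daily TAN removed = 991.728 * 24 = 23801.472 g/day
Convert to kg/day: 23801.472 / 1000 = 23.801472 kg/day

23.801472 kg/day


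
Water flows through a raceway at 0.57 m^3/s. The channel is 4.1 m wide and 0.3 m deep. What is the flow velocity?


Cross-sectional area = W * d = 4.1 * 0.3 = 1.23 m^2
Velocity = Q / A = 0.57 / 1.23 = 0.463415 m/s

0.463415 m/s


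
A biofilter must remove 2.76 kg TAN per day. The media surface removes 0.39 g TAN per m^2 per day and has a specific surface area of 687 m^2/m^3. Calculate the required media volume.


A = 2.76*1000 / 0.39 = 7076.9231 m^2
V = 7076.9231 / 687 = 10.3012

10.3012 m^3


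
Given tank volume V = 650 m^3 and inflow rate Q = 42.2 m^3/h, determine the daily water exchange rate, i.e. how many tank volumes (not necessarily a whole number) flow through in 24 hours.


Daily flow volume = 42.2 m^3/h * 24 h = 1012.8 m^3/day
Exchanges = daily flow / tank volume = 1012.8 / 650 = 1.55815 exchanges/day

1.55815 exchanges/day


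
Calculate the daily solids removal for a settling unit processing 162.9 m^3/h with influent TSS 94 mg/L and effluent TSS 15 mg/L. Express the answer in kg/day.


Concentration drop: TSS_in - TSS_out = 94 - 15 = 79 mg/L
Hourly solids removed = Q * dTSS = 162.9 m^3/h * 79 mg/L = 12869.1 g/h  (m^3/h * mg/L = g/h)
Daily solids removed = 12869.1 * 24 = 308858.4 g/day
Convert g to kg: 308858.4 / 1000 = 308.8584 kg/day

308.8584 kg/day


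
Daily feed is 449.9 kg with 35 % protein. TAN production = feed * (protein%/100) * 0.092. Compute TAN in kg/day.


Protein in feed = 449.9 * 35/100 = 157.465 kg/day
TAN = protein * 0.092 = 157.465 * 0.092 = 14.48678 kg/day

14.48678 kg/day


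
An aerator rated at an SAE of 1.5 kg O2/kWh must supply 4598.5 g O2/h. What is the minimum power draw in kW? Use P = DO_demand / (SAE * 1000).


SAE in g O2/kWh = 1.5 * 1000 = 1500 g/kWh
P = DO_demand / SAE_g = 4598.5 / 1500 = 3.06567 kW

3.06567 kW


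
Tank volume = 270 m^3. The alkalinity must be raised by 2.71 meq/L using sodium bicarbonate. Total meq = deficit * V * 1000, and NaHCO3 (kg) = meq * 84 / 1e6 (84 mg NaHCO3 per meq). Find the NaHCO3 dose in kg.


Tank volume in L = 270 m^3 * 1000 = 270000 L
Total meq required = 2.71 meq/L * 270000 L = 731700 meq
NaHCO3 mass = 731700 meq * 84 mg/meq / 1e6 = 61.4628 kg

61.4628 kg


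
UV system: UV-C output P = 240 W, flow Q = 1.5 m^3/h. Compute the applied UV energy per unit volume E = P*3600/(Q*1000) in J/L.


Energy delivered per hour = 240 W * 3600 s = 864000 J/h
Volume treated per hour = 1.5 m^3/h * 1000 = 1500 L/h
dose = 864000 / 1500 = 576 J/L

576 J/L


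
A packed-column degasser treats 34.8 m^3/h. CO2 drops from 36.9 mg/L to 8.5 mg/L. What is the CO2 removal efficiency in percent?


CO2_out / CO2_in = 8.5 / 36.9 = 0.2303523
Fraction remaining = 0.2303523
efficiency = (1 - 0.2303523) * 100 = 76.9648 %

76.9648 %


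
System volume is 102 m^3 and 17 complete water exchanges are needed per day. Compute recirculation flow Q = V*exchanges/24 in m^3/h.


Daily recirculation volume = 102 m^3 * 17 = 1734 m^3/day
Flow rate Q = daily volume / 24 h = 1734 / 24 = 72.25 m^3/h

72.25 m^3/h


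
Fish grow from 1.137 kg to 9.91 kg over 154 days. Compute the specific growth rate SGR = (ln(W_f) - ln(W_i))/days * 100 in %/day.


ln(W_f) = ln(9.91) = 2.2935443
ln(W_i) = ln(1.137) = 0.12839321
ln(W_f) - ln(W_i) = 2.2935443 - 0.12839321 = 2.1651511
SGR = 2.1651511 / 154 * 100 = 1.40594 %/day

1.40594 %/day


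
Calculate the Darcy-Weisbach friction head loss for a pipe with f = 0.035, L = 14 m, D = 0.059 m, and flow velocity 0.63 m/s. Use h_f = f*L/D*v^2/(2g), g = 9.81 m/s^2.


v^2 = 0.63^2 = 0.3969 m^2/s^2
L/D = 14/0.059 = 237.28814
h_f = f*(L/D)*v^2/(2g) = 0.035 * 237.28814 * 0.3969 / 19.62 = 0.168007 m

0.168007 m


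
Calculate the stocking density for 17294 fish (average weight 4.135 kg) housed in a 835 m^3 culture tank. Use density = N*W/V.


Total biomass = 17294 fish * 4.135 kg = 71510.69 kg
Density = total biomass / volume = 71510.69 / 835 = 85.6415 kg/m^3

85.6415 kg/m^3


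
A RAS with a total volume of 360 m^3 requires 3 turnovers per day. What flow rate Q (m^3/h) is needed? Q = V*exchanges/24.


Daily recirculation volume = 360 m^3 * 3 = 1080 m^3/day
Flow rate Q = daily volume / 24 h = 1080 / 24 = 45 m^3/h

45 m^3/h


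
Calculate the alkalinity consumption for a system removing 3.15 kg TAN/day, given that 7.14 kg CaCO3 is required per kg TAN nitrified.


Alkalinity factor: 7.14 kg CaCO3 consumed per kg TAN nitrified
alk = 3.15 kg TAN * 7.14 = 22.491 kg CaCO3/day

22.491 kg CaCO3/day


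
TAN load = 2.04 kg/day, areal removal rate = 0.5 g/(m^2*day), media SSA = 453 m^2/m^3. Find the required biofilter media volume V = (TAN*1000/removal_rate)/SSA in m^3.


A = 2.04*1000 / 0.5 = 4080 m^2
V = 4080 / 453 = 9.00662

9.00662 m^3


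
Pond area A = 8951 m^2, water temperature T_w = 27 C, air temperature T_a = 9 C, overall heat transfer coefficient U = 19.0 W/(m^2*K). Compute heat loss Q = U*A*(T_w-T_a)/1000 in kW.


Temperature difference dT = 27 - 9 = 18 K
Heat loss (W) = U * A * dT = 19.0 * 8951 * 18 = 3061242 W
Convert to kW: 3061242 / 1000 = 3061.242 kW

3061.242 kW


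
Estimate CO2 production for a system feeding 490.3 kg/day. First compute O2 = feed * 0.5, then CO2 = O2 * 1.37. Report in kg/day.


O2 = 490.3 * 0.5 = 245.15
CO2 = 245.15 * 1.37 = 335.8555

335.8555 kg/day


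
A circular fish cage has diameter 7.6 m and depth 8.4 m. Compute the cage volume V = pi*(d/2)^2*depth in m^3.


r = d/2 = 7.6/2 = 3.8 m
Base area = pi*r^2 = pi*3.8^2 = 45.364598 m^2
Volume = 45.364598 * 8.4 = 381.063 m^3

381.063 m^3


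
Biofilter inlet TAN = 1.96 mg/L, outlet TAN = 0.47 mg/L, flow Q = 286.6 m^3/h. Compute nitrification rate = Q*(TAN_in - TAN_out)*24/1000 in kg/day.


Concentration drop: TAN_in - TAN_out = 1.96 - 0.47 = 1.49 mg/L
Hourly TAN removed = Q * dTAN = 286.6 m^3/h * 1.49 mg/L = 427.034 g/h  (m^3/h * mg/L = g/h)
Daily TAN removed = 427.034 * 24 = 10248.816 g/day
Convert to kg/day: 10248.816 / 1000 = 10.248816 kg/day

10.248816 kg/day


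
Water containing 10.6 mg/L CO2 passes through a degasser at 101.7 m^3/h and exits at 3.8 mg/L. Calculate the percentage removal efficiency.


CO2_out / CO2_in = 3.8 / 10.6 = 0.35849057
Fraction remaining = 0.35849057
efficiency = (1 - 0.35849057) * 100 = 64.1509 %

64.1509 %


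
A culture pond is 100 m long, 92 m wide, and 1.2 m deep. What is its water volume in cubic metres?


Base area = L * W = 100 * 92 = 9200 m^2
Volume = area * depth = 9200 * 1.2 = 11040 m^3

11040 m^3


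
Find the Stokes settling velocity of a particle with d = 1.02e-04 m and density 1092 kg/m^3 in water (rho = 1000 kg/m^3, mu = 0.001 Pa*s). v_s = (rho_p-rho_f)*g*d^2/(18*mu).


Density difference: rho_p - rho_f = 1092 - 1000 = 92 kg/m^3
d^2 = (1.02e-04)^2 = 1.0404e-08 m^2
Numerator = (rho_p - rho_f) * g * d^2 = 92 * 9.81 * 1.0404e-08 = 9.3898181e-06
Denominator = 18 * mu = 18 * 0.001 = 0.018
v_s = 9.3898181e-06 / 0.018 = 5.21657e-04 m/s
Check: Re = rho_f * v_s * d / mu = 1000 * 5.21657e-04 * 1.02e-04 / 0.001 = 0.0532 < 1, so Stokes' law applies.

5.21657e-04 m/s


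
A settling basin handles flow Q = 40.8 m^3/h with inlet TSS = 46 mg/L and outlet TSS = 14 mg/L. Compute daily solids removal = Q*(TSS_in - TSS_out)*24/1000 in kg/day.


Concentration drop: TSS_in - TSS_out = 46 - 14 = 32 mg/L
Hourly solids removed = Q * dTSS = 40.8 m^3/h * 32 mg/L = 1305.6 g/h  (m^3/h * mg/L = g/h)
Daily solids removed = 1305.6 * 24 = 31334.4 g/day
Convert g to kg: 31334.4 / 1000 = 31.3344 kg/day

31.3344 kg/day


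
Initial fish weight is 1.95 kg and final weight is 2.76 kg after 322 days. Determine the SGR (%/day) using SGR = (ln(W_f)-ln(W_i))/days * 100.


ln(W_f) = ln(2.76) = 1.0152307
ln(W_i) = ln(1.95) = 0.66782937
ln(W_f) - ln(W_i) = 1.0152307 - 0.66782937 = 0.34740133
SGR = 0.34740133 / 322 * 100 = 0.107889 %/day

0.107889 %/day


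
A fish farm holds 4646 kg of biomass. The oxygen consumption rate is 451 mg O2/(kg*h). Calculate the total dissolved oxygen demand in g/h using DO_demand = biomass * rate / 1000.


Total O2 consumption (mg/h) = 4646 kg * 451 mg/(kg*h) = 2095346 mg/h
Convert to g/h: 2095346 / 1000 = 2095.346 g/h

2095.346 g/h


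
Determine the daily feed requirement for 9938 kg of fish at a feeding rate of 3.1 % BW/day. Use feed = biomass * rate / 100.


Feeding rate fraction = 3.1% / 100 = 0.031
Daily feed = 9938 kg * 0.031 = 308.078 kg/day

308.078 kg/day


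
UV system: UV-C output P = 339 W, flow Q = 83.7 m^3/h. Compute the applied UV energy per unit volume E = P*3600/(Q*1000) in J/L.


Energy delivered per hour = 339 W * 3600 s = 1220400 J/h
Volume treated per hour = 83.7 m^3/h * 1000 = 83700 L/h
dose = 1220400 / 83700 = 14.5806 J/L

14.5806 J/L


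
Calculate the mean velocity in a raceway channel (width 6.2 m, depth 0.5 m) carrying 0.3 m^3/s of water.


Cross-sectional area = W * d = 6.2 * 0.5 = 3.1 m^2
Velocity = Q / A = 0.3 / 3.1 = 0.0967742 m/s

0.0967742 m/s


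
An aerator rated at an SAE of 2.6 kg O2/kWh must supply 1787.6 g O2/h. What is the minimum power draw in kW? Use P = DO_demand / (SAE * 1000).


SAE in g O2/kWh = 2.6 * 1000 = 2600 g/kWh
P = DO_demand / SAE_g = 1787.6 / 2600 = 0.687538 kW

0.687538 kW


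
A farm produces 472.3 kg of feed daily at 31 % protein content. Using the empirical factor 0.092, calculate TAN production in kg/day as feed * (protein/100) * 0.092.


Protein in feed = 472.3 * 31/100 = 146.413 kg/day
TAN = protein * 0.092 = 146.413 * 0.092 = 13.469996 kg/day

13.469996 kg/day


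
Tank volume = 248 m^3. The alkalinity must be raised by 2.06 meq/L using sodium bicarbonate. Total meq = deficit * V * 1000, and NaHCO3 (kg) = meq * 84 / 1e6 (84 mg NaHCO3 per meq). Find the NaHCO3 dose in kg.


Tank volume in L = 248 m^3 * 1000 = 248000 L
Total meq required = 2.06 meq/L * 248000 L = 510880 meq
NaHCO3 mass = 510880 meq * 84 mg/meq / 1e6 = 42.9139 kg

42.9139 kg


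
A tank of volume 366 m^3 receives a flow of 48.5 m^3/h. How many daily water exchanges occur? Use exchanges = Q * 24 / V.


Daily flow volume = 48.5 m^3/h * 24 h = 1164 m^3/day
Exchanges = daily flow / tank volume = 1164 / 366 = 3.18033 exchanges/day

3.18033 exchanges/day


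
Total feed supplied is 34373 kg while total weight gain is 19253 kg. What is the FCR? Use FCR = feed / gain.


FCR = feed consumed / weight gained
FCR = 34373 kg / 19253 kg = 1.78533

1.78533


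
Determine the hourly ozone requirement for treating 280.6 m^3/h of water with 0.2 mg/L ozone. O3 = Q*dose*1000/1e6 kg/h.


O3 demand (mg/h) = Q * dose * 1000 = 280.6 * 0.2 * 1000 = 56120 mg/h
Convert mg to kg: 56120 / 1e6 = 0.05612 kg/h

0.05612 kg/h


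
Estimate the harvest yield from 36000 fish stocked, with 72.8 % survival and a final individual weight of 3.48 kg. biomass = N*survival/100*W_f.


Survivors = 36000 * 72.8/100 = 26208 fish
Harvest biomass = survivors * W_f = 26208 * 3.48 = 91203.84 kg

91203.84 kg


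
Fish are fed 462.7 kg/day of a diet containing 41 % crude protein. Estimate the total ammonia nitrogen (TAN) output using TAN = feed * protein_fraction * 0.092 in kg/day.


Protein in feed = 462.7 * 41/100 = 189.707 kg/day
TAN = protein * 0.092 = 189.707 * 0.092 = 17.453044 kg/day

17.453044 kg/day


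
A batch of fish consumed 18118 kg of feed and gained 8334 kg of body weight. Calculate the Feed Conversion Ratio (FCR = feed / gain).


FCR = feed consumed / weight gained
FCR = 18118 kg / 8334 kg = 2.17399

2.17399


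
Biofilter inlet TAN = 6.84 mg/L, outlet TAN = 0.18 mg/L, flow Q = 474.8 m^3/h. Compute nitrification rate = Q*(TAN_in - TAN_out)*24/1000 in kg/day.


Concentration drop: TAN_in - TAN_out = 6.84 - 0.18 = 6.66 mg/L
Hourly TAN removed = Q * dTAN = 474.8 m^3/h * 6.66 mg/L = 3162.168 g/h  (m^3/h * mg/L = g/h)
Daily TAN removed = 3162.168 * 24 = 75892.032 g/day
Convert to kg/day: 75892.032 / 1000 = 75.892032 kg/day

75.892032 kg/day


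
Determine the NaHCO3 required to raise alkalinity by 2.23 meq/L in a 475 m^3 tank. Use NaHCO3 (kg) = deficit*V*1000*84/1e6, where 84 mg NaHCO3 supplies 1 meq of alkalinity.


Tank volume in L = 475 m^3 * 1000 = 475000 L
Total meq required = 2.23 meq/L * 475000 L = 1059250 meq
NaHCO3 mass = 1059250 meq * 84 mg/meq / 1e6 = 88.977 kg

88.977 kg


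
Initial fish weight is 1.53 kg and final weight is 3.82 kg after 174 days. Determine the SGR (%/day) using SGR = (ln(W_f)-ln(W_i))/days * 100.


ln(W_f) = ln(3.82) = 1.3402504
ln(W_i) = ln(1.53) = 0.42526774
ln(W_f) - ln(W_i) = 1.3402504 - 0.42526774 = 0.91498266
SGR = 0.91498266 / 174 * 100 = 0.525852 %/day

0.525852 %/day


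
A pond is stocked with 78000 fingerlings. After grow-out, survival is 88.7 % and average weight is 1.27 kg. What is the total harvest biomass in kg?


Survivors = 78000 * 88.7/100 = 69186 fish
Harvest biomass = survivors * W_f = 69186 * 1.27 = 87866.22 kg

87866.22 kg


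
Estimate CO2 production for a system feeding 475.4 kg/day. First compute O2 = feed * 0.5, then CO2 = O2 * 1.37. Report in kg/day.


O2 = 475.4 * 0.5 = 237.7
CO2 = 237.7 * 1.37 = 325.649

325.649 kg/day


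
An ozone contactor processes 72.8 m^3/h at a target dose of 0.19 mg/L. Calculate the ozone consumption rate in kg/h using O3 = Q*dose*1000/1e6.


O3 demand (mg/h) = Q * dose * 1000 = 72.8 * 0.19 * 1000 = 13832 mg/h
Convert mg to kg: 13832 / 1e6 = 0.013832 kg/h

0.013832 kg/h


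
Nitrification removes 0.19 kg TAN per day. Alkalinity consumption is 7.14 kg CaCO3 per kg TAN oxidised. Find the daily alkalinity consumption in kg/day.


Alkalinity factor: 7.14 kg CaCO3 consumed per kg TAN nitrified
alk = 0.19 kg TAN * 7.14 = 1.3566 kg CaCO3/day

1.3566 kg CaCO3/day


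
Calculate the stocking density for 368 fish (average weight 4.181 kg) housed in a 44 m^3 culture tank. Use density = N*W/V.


Total biomass = 368 fish * 4.181 kg = 1538.608 kg
Density = total biomass / volume = 1538.608 / 44 = 34.9684 kg/m^3

34.9684 kg/m^3


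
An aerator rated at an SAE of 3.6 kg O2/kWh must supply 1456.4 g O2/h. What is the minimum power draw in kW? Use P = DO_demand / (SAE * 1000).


SAE in g O2/kWh = 3.6 * 1000 = 3600 g/kWh
P = DO_demand / SAE_g = 1456.4 / 3600 = 0.404556 kW

0.404556 kW


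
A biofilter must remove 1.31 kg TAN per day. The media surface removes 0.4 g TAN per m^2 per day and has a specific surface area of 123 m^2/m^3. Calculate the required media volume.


A = 1.31*1000 / 0.4 = 3275 m^2
V = 3275 / 123 = 26.626

26.626 m^3


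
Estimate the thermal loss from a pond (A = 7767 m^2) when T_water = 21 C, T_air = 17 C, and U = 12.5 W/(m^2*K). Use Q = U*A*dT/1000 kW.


Temperature difference dT = 21 - 17 = 4 K
Heat loss (W) = U * A * dT = 12.5 * 7767 * 4 = 388350 W
Convert to kW: 388350 / 1000 = 388.35 kW

388.35 kW


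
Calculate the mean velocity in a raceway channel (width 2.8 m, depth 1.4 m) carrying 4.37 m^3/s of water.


Cross-sectional area = W * d = 2.8 * 1.4 = 3.92 m^2
Velocity = Q / A = 4.37 / 3.92 = 1.1148 m/s

1.1148 m/s


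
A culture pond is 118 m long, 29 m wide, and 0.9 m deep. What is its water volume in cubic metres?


Base area = L * W = 118 * 29 = 3422 m^2
Volume = area * depth = 3422 * 0.9 = 3079.8 m^3

3079.8 m^3


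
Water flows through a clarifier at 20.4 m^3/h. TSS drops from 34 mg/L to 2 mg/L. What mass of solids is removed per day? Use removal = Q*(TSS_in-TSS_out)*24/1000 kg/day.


Concentration drop: TSS_in - TSS_out = 34 - 2 = 32 mg/L
Hourly solids removed = Q * dTSS = 20.4 m^3/h * 32 mg/L = 652.8 g/h  (m^3/h * mg/L = g/h)
Daily solids removed = 652.8 * 24 = 15667.2 g/day
Convert g to kg: 15667.2 / 1000 = 15.6672 kg/day

15.6672 kg/day
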